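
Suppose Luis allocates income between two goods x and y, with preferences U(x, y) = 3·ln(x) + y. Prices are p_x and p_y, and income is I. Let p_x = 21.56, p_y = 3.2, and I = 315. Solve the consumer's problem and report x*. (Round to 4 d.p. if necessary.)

x* = 0.4453

Set MRS = p_x/p_y: (3/x)/1 = p_x/p_y.
So x*(p_x,p_y) = 3·p_y/p_x, independent of income; and y* = (I − 3·p_y)/p_y.
At the given prices: x* = 3·3.2/21.56 = 0.4453.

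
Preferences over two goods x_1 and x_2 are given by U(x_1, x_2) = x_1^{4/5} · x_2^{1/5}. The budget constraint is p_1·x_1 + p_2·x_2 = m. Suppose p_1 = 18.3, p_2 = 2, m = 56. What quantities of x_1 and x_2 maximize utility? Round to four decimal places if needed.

At p_1=18.3, p_2=2, m=56: x_1* = 0.8·56/18.3 = 2.4481, x_2* = 5.6.

x_1* = 2.4481, x_2* = 5.6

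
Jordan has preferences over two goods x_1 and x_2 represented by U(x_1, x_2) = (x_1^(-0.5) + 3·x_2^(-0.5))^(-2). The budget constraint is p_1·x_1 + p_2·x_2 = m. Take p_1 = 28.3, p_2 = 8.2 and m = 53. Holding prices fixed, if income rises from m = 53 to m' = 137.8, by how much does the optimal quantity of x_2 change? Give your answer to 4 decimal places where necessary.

Δx_2* = 5.9898

From the CES first-order condition, (1/3)·(x_2/x_1)^(1.5) = p_1/p_2.
Solve for the ratio: x_2/x_1 = [3·p_1/p_2]^(2/3).
With the ratio pinned down, the budget gives x_1* = m/(p_1 + p_2·(x_2/x_1)) and x_2* = (x_2/x_1)·x_1*.
Numerically x_2/x_1 = 4.75039, so x_1* = 53/(28.3 + 8.2·4.75039) = 0.7881 and x_2* = 4.75039·0.7881 = 3.7436.
At m' = 137.8: x_2* = 9.7334. Change: 9.7334 − 3.7436 = 5.9898.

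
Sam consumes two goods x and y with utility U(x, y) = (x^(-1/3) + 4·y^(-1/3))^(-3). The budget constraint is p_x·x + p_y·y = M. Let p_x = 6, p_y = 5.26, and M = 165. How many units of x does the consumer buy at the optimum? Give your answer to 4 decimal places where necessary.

With the ratio pinned down, the budget gives x* = M/(p_x + p_y·(y/x)) and y* = (y/x)·x*.
Numerically y/x = 3.121901, so x* = 165/(6 + 5.26·3.121901) = 7.3591.

x* = 7.3591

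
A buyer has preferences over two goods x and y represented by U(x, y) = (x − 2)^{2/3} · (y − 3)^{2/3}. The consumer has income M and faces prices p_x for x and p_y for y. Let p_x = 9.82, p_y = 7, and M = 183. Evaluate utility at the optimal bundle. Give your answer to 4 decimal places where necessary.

V = 17.5794

Substituting into the budget: x* = 2 + 0.5·(M − 2·p_x − 3·p_y)/p_x, and y* = 3 + 0.5·(…)/p_y.
Discretionary income = 183 − 2·9.82 − 3·7 = 142.36; x* = 2 + 0.5·142.36/9.82 = 9.2485; y* = 3 + 0.5·142.36/7 = 13.1686.
Utility at the optimum: U(9.2485, 13.1686) = 17.5794.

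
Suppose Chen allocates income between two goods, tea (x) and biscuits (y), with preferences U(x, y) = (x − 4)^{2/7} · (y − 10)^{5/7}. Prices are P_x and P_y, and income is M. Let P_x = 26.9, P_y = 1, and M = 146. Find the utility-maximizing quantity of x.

x* = 4.3016

Let x' = x−4, y' = y−10. MRS = (2/5)·y'/x' = P_x/P_y.
After buying the subsistence bundle (4, 10), a share 2/7 of the remaining income goes to x: x* = 4 + 2/7·(M − 4P_x − 10P_y)/P_x.
Discretionary income = 146 − 4·26.9 − 10·1 = 28.4; x* = 4 + 2/7·28.4/26.9 = 4.3016.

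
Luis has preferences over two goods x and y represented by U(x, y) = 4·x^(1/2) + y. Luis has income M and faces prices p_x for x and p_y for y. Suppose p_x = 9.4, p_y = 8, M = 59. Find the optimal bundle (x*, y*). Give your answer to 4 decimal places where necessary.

x* = 2.8972, y* = 3.9707

Set MRS = p_x/p_y: 2·x^(−1/2) = p_x/p_y.
Thus x* = (2·p_y/p_x)² — independent of M — with the rest of income spent on y.
Plugging in: x* = (2·8/9.4)² = 2.8972, y* = 3.9707.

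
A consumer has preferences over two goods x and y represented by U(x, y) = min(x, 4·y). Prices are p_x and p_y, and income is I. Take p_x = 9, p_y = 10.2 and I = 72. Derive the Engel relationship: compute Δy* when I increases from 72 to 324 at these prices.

With perfect complements, no substitution: consume in ratio x:y = 4:1.
Budget: p_x·x + p_y·(1/4)·x = I, so (4·p_x + p_y)·x = 4·I.
Demand: x*(p_x,p_y,I) = 4·I/(4·p_x + p_y), y* = I/(4·p_x + p_y).
Here 4·9 + 10.2 = 46.2, giving y* = 1.5584.
At I' = 324: y* = 7.013. Change: 7.013 − 1.5584 = 5.4545.

Δy* = 5.4545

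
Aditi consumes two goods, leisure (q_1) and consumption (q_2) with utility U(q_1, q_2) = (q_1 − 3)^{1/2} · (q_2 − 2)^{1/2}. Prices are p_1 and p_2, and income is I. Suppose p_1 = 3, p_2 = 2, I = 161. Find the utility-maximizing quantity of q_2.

Let q_1' = q_1−3, q_2' = q_2−2. MRS = q_2'/q_1' = p_1/p_2.
After buying the subsistence bundle (3, 2), a share 0.5 of the remaining income goes to q_1: q_1* = 3 + 0.5·(I − 3p_1 − 2p_2)/p_1.
Discretionary income = 161 − 3·3 − 2·2 = 148; q_2* = 2 + 0.5·148/2 = 39.

q_2* = 39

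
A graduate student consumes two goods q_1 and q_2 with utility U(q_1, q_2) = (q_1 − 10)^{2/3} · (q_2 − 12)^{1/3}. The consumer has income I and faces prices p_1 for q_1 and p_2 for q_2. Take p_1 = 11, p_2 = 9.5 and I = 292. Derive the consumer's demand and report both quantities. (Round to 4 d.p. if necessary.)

This is Cobb-Douglas in (q_1−10, q_2−12): tangency gives 2/3·p_2·(q_2−12) = 1/3·p_1·(q_1−10).
After buying the subsistence bundle (10, 12), a share 2/3 of the remaining income goes to q_1: q_1* = 10 + 2/3·(I − 10p_1 − 12p_2)/p_1.
Discretionary income = 292 − 10·11 − 12·9.5 = 68; q_1* = 10 + 2/3·68/11 = 14.1212; q_2* = 12 + 1/3·68/9.5 = 14.386.

q_1* = 14.1212, q_2* = 14.386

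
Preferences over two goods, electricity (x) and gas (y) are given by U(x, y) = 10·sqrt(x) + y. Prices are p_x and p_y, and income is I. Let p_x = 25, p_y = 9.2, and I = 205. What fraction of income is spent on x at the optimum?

share on x = 0.4129

MU_x = 5/√x, MU_y = 1. Tangency: 5/√x = p_x/p_y.
Thus x* = (5·p_y/p_x)² — independent of I — with the rest of income spent on y.
Plugging in: x* = (5·9.2/25)² = 3.3856, y* = 13.0826.
Expenditure on x: 25·3.3856 = 84.64; share = 0.4129.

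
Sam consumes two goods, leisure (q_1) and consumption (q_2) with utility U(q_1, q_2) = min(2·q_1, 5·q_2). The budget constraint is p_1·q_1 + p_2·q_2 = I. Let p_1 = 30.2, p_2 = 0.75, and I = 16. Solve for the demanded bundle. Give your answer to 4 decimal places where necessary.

With perfect complements, no substitution: consume in ratio q_1:q_2 = 5:2.
Budget: p_1·q_1 + p_2·(2/5)·q_1 = I, so (5·p_1 + 2·p_2)·q_1 = 5·I.
Demand: q_1*(p_1,p_2,I) = 5·I/(5·p_1 + 2·p_2), q_2* = 2·I/(5·p_1 + 2·p_2).
Here 5·30.2 + 2·0.75 = 152.5, giving q_1* = 0.5246 and q_2* = 0.2098.

q_1* = 0.5246, q_2* = 0.2098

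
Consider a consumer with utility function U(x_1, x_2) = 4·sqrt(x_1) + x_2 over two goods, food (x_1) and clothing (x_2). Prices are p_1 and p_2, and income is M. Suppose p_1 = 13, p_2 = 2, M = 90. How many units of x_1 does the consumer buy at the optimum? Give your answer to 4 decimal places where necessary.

Utility is quasi-linear in x_2; the FOC for x_1 is 2/√x_1 = p_1/p_2.
Thus x_1* = (2·p_2/p_1)² — independent of M — with the rest of income spent on x_2.
Plugging in: x_1* = (2·2/13)² = 0.0947.

x_1* = 0.0947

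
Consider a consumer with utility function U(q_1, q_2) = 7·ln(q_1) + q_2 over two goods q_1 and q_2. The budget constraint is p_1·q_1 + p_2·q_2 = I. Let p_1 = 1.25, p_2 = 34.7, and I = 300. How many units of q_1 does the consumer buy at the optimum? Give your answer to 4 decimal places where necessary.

Set MRS = p_1/p_2: (7/q_1)/1 = p_1/p_2.
So q_1*(p_1,p_2) = 7·p_2/p_1, independent of income; and q_2* = (I − 7·p_2)/p_2.
At the given prices: q_1* = 7·34.7/1.25 = 194.32.

q_1* = 194.32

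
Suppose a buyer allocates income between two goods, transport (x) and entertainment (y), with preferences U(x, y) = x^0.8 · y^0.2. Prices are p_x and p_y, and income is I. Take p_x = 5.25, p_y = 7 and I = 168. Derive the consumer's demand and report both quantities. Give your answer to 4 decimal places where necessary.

x* = 25.6, y* = 4.8

MU_x/MU_y = (0.8·y)/(0.2·x); tangency sets this equal to p_x/p_y.
So 0.8·p_y·y = 0.2·p_x·x; combined with the budget, a share 0.8 of income goes to x.
Demand: x*(p_x,p_y,I) = 0.8·I/p_x and y* = 0.2·I/p_y.
At p_x=5.25, p_y=7, I=168: x* = 0.8·168/5.25 = 25.6, y* = 4.8.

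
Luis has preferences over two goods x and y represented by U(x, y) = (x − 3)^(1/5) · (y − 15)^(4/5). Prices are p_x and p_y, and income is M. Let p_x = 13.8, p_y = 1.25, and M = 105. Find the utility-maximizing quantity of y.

Let x' = x−3, y' = y−15. MRS = (1/4)·y'/x' = p_x/p_y.
Substituting into the budget: x* = 3 + 0.2·(M − 3·p_x − 15·p_y)/p_x, and y* = 15 + 0.8·(…)/p_y.
Discretionary income = 105 − 3·13.8 − 15·1.25 = 44.85; y* = 15 + 0.8·44.85/1.25 = 43.704.

y* = 43.704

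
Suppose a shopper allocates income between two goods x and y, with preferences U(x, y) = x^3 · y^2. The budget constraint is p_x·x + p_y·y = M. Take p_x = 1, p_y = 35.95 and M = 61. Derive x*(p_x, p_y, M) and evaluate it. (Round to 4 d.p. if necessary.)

The MRS is (3/2)·y/x. Set MRS = p_x/p_y.
Rearranging, p_y·y = (2/3)·p_x·x. Substituting into the budget gives p_x·x·(1 + (2/3)) = M.
Demand: x*(p_x,p_y,M) = 0.6·M/p_x and y* = 0.4·M/p_y.
At p_x=1, p_y=35.95, M=61: x* = 0.6·61/1 = 36.6.

x* = 36.6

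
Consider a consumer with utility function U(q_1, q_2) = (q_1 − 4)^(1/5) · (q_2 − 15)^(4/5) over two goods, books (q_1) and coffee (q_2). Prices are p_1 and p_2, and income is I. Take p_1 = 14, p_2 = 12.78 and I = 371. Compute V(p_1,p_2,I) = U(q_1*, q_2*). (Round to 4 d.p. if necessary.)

V = 5.7437

After buying the subsistence bundle (4, 15), a share 0.2 of the remaining income goes to q_1: q_1* = 4 + 0.2·(I − 4p_1 − 15p_2)/p_1.
Discretionary income = 371 − 4·14 − 15·12.78 = 123.3; q_1* = 4 + 0.2·123.3/14 = 5.7614; q_2* = 15 + 0.8·123.3/12.78 = 22.7183.
Utility at the optimum: U(5.7614, 22.7183) = 5.7437.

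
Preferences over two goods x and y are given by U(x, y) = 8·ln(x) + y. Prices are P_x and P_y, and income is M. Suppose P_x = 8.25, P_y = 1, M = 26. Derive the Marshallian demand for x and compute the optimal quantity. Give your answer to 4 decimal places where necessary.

MU_x = 8/x, MU_y = 1. Tangency: 8/x = P_x/P_y.
So x*(P_x,P_y) = 8·P_y/P_x, independent of income; and y* = (M − 8·P_y)/P_y.
At the given prices: x* = 8·1/8.25 = 0.9697.

x* = 0.9697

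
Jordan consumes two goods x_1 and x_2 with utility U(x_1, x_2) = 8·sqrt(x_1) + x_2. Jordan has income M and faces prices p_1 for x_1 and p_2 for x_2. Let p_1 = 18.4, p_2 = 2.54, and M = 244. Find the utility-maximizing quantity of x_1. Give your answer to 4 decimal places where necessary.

x_1* = 0.3049

MU_x_1 = 4/√x_1, MU_x_2 = 1. Tangency: 4/√x_1 = p_1/p_2.
Thus x_1* = (4·p_2/p_1)² — independent of M — with the rest of income spent on x_2.
Plugging in: x_1* = (4·2.54/18.4)² = 0.3049.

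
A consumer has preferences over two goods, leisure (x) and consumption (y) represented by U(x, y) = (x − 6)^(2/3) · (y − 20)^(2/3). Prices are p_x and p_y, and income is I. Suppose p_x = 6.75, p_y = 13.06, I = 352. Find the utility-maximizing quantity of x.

x* = 9.7259

This is Cobb-Douglas in (x−6, y−20): tangency gives 2/3·p_y·(y−20) = 2/3·p_x·(x−6).
Substituting into the budget: x* = 6 + 0.5·(I − 6·p_x − 20·p_y)/p_x, and y* = 20 + 0.5·(…)/p_y.
Discretionary income = 352 − 6·6.75 − 20·13.06 = 50.3; x* = 6 + 0.5·50.3/6.75 = 9.7259.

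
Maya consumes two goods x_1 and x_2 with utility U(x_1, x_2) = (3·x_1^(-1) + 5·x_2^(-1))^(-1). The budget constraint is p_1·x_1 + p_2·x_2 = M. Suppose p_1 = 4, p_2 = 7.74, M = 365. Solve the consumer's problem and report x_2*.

MU_x_1 ∝ 3·x_1^(-2), MU_x_2 ∝ 5·x_2^(-2), so MRS = (3/5)·(x_2/x_1)^(2) = p_1/p_2.
Solve for the ratio: x_2/x_1 = [(5/3)·p_1/p_2]^(0.5).
With the ratio pinned down, the budget gives x_1* = M/(p_1 + p_2·(x_2/x_1)) and x_2* = (x_2/x_1)·x_1*.
Numerically x_2/x_1 = 0.928077, so x_1* = 365/(4 + 7.74·0.928077) = 32.6379 and x_2* = 0.928077·32.6379 = 30.2905.

x_2* = 30.2905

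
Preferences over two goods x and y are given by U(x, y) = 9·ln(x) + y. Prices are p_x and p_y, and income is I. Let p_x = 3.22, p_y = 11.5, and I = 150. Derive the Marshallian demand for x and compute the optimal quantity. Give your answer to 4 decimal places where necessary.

x* = 32.1429

So x*(p_x,p_y) = 9·p_y/p_x, independent of income; and y* = (I − 9·p_y)/p_y.
At the given prices: x* = 9·11.5/3.22 = 32.1429.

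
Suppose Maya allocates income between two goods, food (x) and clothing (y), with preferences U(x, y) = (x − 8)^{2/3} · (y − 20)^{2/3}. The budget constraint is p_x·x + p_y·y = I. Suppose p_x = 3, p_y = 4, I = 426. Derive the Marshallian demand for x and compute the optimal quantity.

This is Cobb-Douglas in (x−8, y−20): tangency gives 2/3·p_y·(y−20) = 2/3·p_x·(x−8).
Substituting into the budget: x* = 8 + 0.5·(I − 8·p_x − 20·p_y)/p_x, and y* = 20 + 0.5·(…)/p_y.
Discretionary income = 426 − 8·3 − 20·4 = 322; x* = 8 + 0.5·322/3 = 61.6667.

x* = 61.6667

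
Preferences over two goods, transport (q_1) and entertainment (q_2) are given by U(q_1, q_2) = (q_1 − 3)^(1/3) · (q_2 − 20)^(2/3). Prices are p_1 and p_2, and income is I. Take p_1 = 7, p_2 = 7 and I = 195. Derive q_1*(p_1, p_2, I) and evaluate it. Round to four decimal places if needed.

MRS = (1/2)·(q_2−20)/(q_1−3). Tangency with p_1/p_2 gives q_2−20 = 2·(p_1/p_2)·(q_1−3).
Substituting into the budget: q_1* = 3 + 1/3·(I − 3·p_1 − 20·p_2)/p_1, and q_2* = 20 + 2/3·(…)/p_2.
Discretionary income = 195 − 3·7 − 20·7 = 34; q_1* = 3 + 1/3·34/7 = 4.619.

q_1* = 4.619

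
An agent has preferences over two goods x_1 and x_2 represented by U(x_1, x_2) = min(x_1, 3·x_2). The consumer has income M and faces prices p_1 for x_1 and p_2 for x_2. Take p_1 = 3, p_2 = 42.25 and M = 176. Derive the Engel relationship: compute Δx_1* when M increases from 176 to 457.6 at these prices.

Here 3·3 + 42.25 = 51.25, giving x_1* = 10.3024.
At M' = 457.6: x_1* = 26.7863. Change: 26.7863 − 10.3024 = 16.4839.

Δx_1* = 16.4839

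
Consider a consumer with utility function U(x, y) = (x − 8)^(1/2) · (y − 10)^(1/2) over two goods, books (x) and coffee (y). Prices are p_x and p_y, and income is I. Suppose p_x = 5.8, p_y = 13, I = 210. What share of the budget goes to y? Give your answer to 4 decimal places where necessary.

share on y = 0.699

Let x' = x−8, y' = y−10. MRS = y'/x' = p_x/p_y.
Substituting into the budget: x* = 8 + 0.5·(I − 8·p_x − 10·p_y)/p_x, and y* = 10 + 0.5·(…)/p_y.
Discretionary income = 210 − 8·5.8 − 10·13 = 33.6; x* = 8 + 0.5·33.6/5.8 = 10.8966; y* = 10 + 0.5·33.6/13 = 11.2923.
Expenditure on y: 13·11.2923 = 146.8; share = 0.699.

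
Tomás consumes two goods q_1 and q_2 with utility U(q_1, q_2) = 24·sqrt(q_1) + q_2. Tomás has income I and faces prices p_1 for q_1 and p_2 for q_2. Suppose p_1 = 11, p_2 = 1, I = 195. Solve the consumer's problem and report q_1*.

q_1* = 1.1901

MU_q_1 = 12/√q_1, MU_q_2 = 1. Tangency: 12/√q_1 = p_1/p_2.
Solve: √q_1 = 12·p_2/p_1, so q_1*(p_1,p_2) = (12·p_2/p_1)², and q_2* = (I − p_1·q_1*)/p_2.
Plugging in: q_1* = (12·1/11)² = 1.1901.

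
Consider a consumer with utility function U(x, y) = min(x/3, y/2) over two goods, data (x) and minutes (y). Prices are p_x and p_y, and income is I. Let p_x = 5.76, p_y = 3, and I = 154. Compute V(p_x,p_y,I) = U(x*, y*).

With perfect complements, no substitution: consume in ratio x:y = 3:2.
Budget: p_x·x + p_y·(2/3)·x = I, so (3·p_x + 2·p_y)·x = 3·I.
Demand: x*(p_x,p_y,I) = 3·I/(3·p_x + 2·p_y), y* = 2·I/(3·p_x + 2·p_y).
Here 3·5.76 + 2·3 = 23.28, giving x* = 19.8454 and y* = 13.2302.
Utility at the optimum: U(19.8454, 13.2302) = 6.6151.

V = 6.6151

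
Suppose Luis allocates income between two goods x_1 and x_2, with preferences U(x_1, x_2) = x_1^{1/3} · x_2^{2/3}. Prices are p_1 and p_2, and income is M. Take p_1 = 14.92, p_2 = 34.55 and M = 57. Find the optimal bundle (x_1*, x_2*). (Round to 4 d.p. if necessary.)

x_1* = 1.2735, x_2* = 1.0999

Tangency: MRS = (1/2)·x_2/x_1 = p_1/p_2.
Rearranging, p_2·x_2 = 2·p_1·x_1. Substituting into the budget gives p_1·x_1·(1 + 2) = M.
Demand: x_1*(p_1,p_2,M) = 1/3·M/p_1 and x_2* = 2/3·M/p_2.
At p_1=14.92, p_2=34.55, M=57: x_1* = 1/3·57/14.92 = 1.2735, x_2* = 1.0999.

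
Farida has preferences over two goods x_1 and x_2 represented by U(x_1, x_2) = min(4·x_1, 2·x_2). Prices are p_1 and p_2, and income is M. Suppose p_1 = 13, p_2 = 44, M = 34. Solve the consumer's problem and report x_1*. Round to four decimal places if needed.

x_1* = 0.3366

With perfect complements, no substitution: consume in ratio x_1:x_2 = 2:4.
Budget: p_1·x_1 + p_2·2·x_1 = M, so (2·p_1 + 4·p_2)·x_1 = 2·M.
Demand: x_1*(p_1,p_2,M) = 2·M/(2·p_1 + 4·p_2), x_2* = 4·M/(2·p_1 + 4·p_2).
Here 2·13 + 4·44 = 202, giving x_1* = 0.3366.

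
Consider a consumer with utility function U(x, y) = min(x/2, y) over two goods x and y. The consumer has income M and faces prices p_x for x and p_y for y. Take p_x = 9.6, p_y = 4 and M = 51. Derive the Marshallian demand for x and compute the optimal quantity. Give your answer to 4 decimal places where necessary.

Demand: x*(p_x,p_y,M) = 2·M/(2·p_x + p_y), y* = M/(2·p_x + p_y).
Here 2·9.6 + 4 = 23.2, giving x* = 4.3966.

x* = 4.3966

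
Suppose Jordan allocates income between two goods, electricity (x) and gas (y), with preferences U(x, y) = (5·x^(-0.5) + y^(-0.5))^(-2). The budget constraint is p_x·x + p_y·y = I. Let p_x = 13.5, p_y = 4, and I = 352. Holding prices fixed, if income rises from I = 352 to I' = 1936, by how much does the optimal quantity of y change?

Δy* = 73.5236

MRS = MU_x/MU_y = 5·(y/x)^(1.5). Set equal to p_x/p_y.
Hence y/x = ((1/5)·p_x/p_y)^(1/(1.5)), i.e. raised to the 2/3 power.
Substitute y = (y/x)·x into the budget: x* = I/(p_x + p_y·(y/x)).
Numerically y/x = 0.769489, so x* = 352/(13.5 + 4·0.769489) = 21.233 and y* = 0.769489·21.233 = 16.3386.
At I' = 1936: y* = 89.8622. Change: 89.8622 − 16.3386 = 73.5236.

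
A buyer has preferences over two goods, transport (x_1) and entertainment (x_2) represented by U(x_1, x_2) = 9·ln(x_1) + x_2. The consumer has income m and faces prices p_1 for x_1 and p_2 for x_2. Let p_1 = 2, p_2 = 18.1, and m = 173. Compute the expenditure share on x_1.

Set MRS = p_1/p_2: (9/x_1)/1 = p_1/p_2.
So x_1*(p_1,p_2) = 9·p_2/p_1, independent of income; and x_2* = (m − 9·p_2)/p_2.
At the given prices: x_1* = 9·18.1/2 = 81.45, and x_2* = 0.558.
Expenditure on x_1: 2·81.45 = 162.9; share = 0.9416.

share on x_1 = 0.9416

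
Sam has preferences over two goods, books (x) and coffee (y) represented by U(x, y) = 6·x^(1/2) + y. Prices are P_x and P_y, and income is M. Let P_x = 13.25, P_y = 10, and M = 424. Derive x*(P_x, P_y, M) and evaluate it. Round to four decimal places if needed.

Set MRS = P_x/P_y: 3·x^(−1/2) = P_x/P_y.
Thus x* = (3·P_y/P_x)² — independent of M — with the rest of income spent on y.
Plugging in: x* = (3·10/13.25)² = 5.1264.

x* = 5.1264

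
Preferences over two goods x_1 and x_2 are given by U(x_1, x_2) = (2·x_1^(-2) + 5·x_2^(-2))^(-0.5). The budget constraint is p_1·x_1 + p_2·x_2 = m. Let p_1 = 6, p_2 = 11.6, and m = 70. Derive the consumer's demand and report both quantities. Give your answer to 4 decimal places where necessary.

x_1* = 3.7558, x_2* = 4.0918

Substitute x_2 = (x_2/x_1)·x_1 into the budget: x_1* = m/(p_1 + p_2·(x_2/x_1)).
Numerically x_2/x_1 = 1.089459, so x_1* = 70/(6 + 11.6·1.089459) = 3.7558 and x_2* = 1.089459·3.7558 = 4.0918.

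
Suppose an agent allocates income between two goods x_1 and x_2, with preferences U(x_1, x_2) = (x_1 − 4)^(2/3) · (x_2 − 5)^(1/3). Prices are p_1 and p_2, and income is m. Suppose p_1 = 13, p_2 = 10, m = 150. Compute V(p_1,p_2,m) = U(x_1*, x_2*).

V = 2.1323

MRS = 2·(x_2−5)/(x_1−4). Tangency with p_1/p_2 gives x_2−5 = (1/2)·(p_1/p_2)·(x_1−4).
Substituting into the budget: x_1* = 4 + 2/3·(m − 4·p_1 − 5·p_2)/p_1, and x_2* = 5 + 1/3·(…)/p_2.
Discretionary income = 150 − 4·13 − 5·10 = 48; x_1* = 4 + 2/3·48/13 = 6.4615; x_2* = 5 + 1/3·48/10 = 6.6.
Utility at the optimum: U(6.4615, 6.6) = 2.1323.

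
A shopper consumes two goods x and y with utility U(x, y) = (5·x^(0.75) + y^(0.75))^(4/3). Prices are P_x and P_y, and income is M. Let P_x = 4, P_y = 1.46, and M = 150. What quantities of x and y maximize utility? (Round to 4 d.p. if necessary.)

x* = 36.3054, y* = 3.2728

MU_x ∝ 5·x^(-0.25), MU_y ∝ y^(-0.25), so MRS = 5·(y/x)^(0.25) = P_x/P_y.
Hence y/x = ((1/5)·P_x/P_y)^(1/(0.25)), i.e. raised to the 4 power.
Substitute y = (y/x)·x into the budget: x* = M/(P_x + P_y·(y/x)).
Numerically y/x = 0.090146, so x* = 150/(4 + 1.46·0.090146) = 36.3054 and y* = 0.090146·36.3054 = 3.2728.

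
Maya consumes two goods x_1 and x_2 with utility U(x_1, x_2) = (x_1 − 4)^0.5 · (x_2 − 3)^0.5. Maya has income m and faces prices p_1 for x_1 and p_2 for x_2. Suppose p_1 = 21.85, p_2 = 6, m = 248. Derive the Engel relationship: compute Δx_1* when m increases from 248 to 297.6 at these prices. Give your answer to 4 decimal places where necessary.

MRS = (x_2−3)/(x_1−4). Tangency with p_1/p_2 gives x_2−3 = (p_1/p_2)·(x_1−4).
After buying the subsistence bundle (4, 3), a share 0.5 of the remaining income goes to x_1: x_1* = 4 + 0.5·(m − 4p_1 − 3p_2)/p_1.
Discretionary income = 248 − 4·21.85 − 3·6 = 142.6; x_1* = 4 + 0.5·142.6/21.85 = 7.2632.
At m' = 297.6: x_1* = 8.3982. Change: 8.3982 − 7.2632 = 1.135.

Δx_1* = 1.135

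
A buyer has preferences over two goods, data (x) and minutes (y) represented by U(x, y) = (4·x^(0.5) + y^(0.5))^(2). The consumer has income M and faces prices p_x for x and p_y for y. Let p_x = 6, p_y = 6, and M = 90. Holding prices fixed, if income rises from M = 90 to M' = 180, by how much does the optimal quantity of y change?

Δy* = 0.8824

MRS = MU_x/MU_y = 4·(y/x)^(0.5). Set equal to p_x/p_y.
Solve for the ratio: y/x = [(1/4)·p_x/p_y]^(2).
With the ratio pinned down, the budget gives x* = M/(p_x + p_y·(y/x)) and y* = (y/x)·x*.
Numerically y/x = 0.0625, so x* = 90/(6 + 6·0.0625) = 14.1176 and y* = 0.0625·14.1176 = 0.8824.
At M' = 180: y* = 1.7647. Change: 1.7647 − 0.8824 = 0.8824.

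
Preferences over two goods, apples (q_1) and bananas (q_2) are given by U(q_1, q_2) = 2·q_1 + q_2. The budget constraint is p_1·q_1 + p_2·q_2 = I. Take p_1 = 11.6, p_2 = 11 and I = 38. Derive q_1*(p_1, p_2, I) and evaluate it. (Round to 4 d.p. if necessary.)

q_1 gives more utility per dollar, so spend all income on q_1: q_1* = I/p_1, q_2* = 0.
Numerically: q_1* = 3.2759, q_2* = 0.

q_1* = 3.2759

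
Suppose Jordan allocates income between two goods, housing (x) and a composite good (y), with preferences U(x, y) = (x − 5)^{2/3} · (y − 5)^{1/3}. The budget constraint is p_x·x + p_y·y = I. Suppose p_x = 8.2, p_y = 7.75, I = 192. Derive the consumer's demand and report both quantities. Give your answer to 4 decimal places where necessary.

x* = 14.126, y* = 9.828

Substituting into the budget: x* = 5 + 2/3·(I − 5·p_x − 5·p_y)/p_x, and y* = 5 + 1/3·(…)/p_y.
Discretionary income = 192 − 5·8.2 − 5·7.75 = 112.25; x* = 5 + 2/3·112.25/8.2 = 14.126; y* = 5 + 1/3·112.25/7.75 = 9.828.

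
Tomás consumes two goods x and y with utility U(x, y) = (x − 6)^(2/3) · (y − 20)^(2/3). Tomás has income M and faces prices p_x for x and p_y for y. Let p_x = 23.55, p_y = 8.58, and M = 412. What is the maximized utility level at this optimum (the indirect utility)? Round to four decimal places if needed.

MRS = (y−20)/(x−6). Tangency with p_x/p_y gives y−20 = (p_x/p_y)·(x−6).
After buying the subsistence bundle (6, 20), a share 0.5 of the remaining income goes to x: x* = 6 + 0.5·(M − 6p_x − 20p_y)/p_x.
Discretionary income = 412 − 6·23.55 − 20·8.58 = 99.1; x* = 6 + 0.5·99.1/23.55 = 8.104; y* = 20 + 0.5·99.1/8.58 = 25.7751.
Utility at the optimum: U(8.104, 25.7751) = 5.2853.

V = 5.2853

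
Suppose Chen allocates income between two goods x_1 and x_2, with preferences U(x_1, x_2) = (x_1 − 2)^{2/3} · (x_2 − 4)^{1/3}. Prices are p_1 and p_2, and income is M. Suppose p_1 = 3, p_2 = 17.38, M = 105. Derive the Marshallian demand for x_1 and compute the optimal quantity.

x_1* = 8.5511

After buying the subsistence bundle (2, 4), a share 2/3 of the remaining income goes to x_1: x_1* = 2 + 2/3·(M − 2p_1 − 4p_2)/p_1.
Discretionary income = 105 − 2·3 − 4·17.38 = 29.48; x_1* = 2 + 2/3·29.48/3 = 8.5511.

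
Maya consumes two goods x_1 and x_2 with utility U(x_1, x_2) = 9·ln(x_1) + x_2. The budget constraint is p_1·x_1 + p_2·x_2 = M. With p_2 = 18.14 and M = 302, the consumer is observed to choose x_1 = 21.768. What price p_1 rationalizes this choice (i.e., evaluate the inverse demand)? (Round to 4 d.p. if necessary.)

Set MRS = p_1/p_2: (9/x_1)/1 = p_1/p_2.
So x_1*(p_1,p_2) = 9·p_2/p_1, independent of income; and x_2* = (M − 9·p_2)/p_2.
Set x_1* = 21.768 in the demand function and solve for p_1: p_1 = 7.5.

p_1 = 7.5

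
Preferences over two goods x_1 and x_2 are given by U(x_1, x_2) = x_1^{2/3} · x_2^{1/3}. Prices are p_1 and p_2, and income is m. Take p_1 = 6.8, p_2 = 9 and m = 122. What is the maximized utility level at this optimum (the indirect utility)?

Demand: x_1*(p_1,p_2,m) = 2/3·m/p_1 and x_2* = 1/3·m/p_2.
At p_1=6.8, p_2=9, m=122: x_1* = 2/3·122/6.8 = 11.9608, x_2* = 4.5185.
Utility at the optimum: U(11.9608, 4.5185) = 8.6465.

V = 8.6465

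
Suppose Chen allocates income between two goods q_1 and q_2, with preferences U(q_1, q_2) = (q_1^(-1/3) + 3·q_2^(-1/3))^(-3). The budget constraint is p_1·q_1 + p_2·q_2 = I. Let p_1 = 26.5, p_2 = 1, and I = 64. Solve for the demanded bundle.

q_1* = 1.2047, q_2* = 32.0748

MRS = MU_q_1/MU_q_2 = (1/3)·(q_2/q_1)^(4/3). Set equal to p_1/p_2.
Solve for the ratio: q_2/q_1 = [3·p_1/p_2]^(0.75).
Substitute q_2 = (q_2/q_1)·q_1 into the budget: q_1* = I/(p_1 + p_2·(q_2/q_1)).
Numerically q_2/q_1 = 26.624125, so q_1* = 64/(26.5 + 1·26.624125) = 1.2047 and q_2* = 26.624125·1.2047 = 32.0748.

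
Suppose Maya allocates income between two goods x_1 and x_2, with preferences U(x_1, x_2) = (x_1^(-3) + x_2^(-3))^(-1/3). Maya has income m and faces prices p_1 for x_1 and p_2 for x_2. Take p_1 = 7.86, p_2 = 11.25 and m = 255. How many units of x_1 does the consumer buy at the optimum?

From the CES first-order condition, (x_2/x_1)^(4) = p_1/p_2.
Solve for the ratio: x_2/x_1 = [p_1/p_2]^(0.25).
With the ratio pinned down, the budget gives x_1* = m/(p_1 + p_2·(x_2/x_1)) and x_2* = (x_2/x_1)·x_1*.
Numerically x_2/x_1 = 0.914255, so x_1* = 255/(7.86 + 11.25·0.914255) = 14.0532.

x_1* = 14.0532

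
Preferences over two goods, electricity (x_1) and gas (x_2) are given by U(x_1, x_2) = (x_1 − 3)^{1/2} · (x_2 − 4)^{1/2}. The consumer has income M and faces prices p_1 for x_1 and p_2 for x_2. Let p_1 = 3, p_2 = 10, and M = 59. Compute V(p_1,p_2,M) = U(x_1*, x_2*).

This is Cobb-Douglas in (x_1−3, x_2−4): tangency gives 0.5·p_2·(x_2−4) = 0.5·p_1·(x_1−3).
After buying the subsistence bundle (3, 4), a share 0.5 of the remaining income goes to x_1: x_1* = 3 + 0.5·(M − 3p_1 − 4p_2)/p_1.
Discretionary income = 59 − 3·3 − 4·10 = 10; x_1* = 3 + 0.5·10/3 = 4.6667; x_2* = 4 + 0.5·10/10 = 4.5.
Utility at the optimum: U(4.6667, 4.5) = 0.9129.

V = 0.9129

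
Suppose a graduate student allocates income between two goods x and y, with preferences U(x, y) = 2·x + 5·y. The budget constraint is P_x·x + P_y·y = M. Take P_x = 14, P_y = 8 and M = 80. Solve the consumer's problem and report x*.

y gives more utility per dollar, so spend all income on y: y* = M/P_y, x* = 0.
Numerically: x* = 0, y* = 10.

x* = 0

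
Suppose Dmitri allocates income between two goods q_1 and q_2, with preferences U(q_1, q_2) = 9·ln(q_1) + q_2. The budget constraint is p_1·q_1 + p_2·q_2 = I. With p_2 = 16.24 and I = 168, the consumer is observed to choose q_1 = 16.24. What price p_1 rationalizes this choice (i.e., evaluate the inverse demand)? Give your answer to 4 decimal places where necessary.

p_1 = 9

MU_q_1 = 9/q_1, MU_q_2 = 1. Tangency: 9/q_1 = p_1/p_2.
So q_1*(p_1,p_2) = 9·p_2/p_1, independent of income; and q_2* = (I − 9·p_2)/p_2.
Set q_1* = 16.24 in the demand function and solve for p_1: p_1 = 9.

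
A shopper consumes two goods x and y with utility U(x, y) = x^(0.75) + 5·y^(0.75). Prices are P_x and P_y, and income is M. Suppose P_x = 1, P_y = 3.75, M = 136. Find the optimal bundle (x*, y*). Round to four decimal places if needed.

MRS = MU_x/MU_y = (1/5)·(y/x)^(0.25). Set equal to P_x/P_y.
Solve for the ratio: y/x = [5·P_x/P_y]^(4).
Substitute y = (y/x)·x into the budget: x* = M/(P_x + P_y·(y/x)).
Numerically y/x = 3.160494, so x* = 136/(1 + 3.75·3.160494) = 10.5821 and y* = 3.160494·10.5821 = 33.4448.

x* = 10.5821, y* = 33.4448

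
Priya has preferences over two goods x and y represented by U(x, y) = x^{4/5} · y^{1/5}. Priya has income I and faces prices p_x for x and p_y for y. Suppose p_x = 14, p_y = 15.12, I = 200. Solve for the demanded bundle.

The MRS is 4·y/x. Set MRS = p_x/p_y.
So 0.8·p_y·y = 0.2·p_x·x; combined with the budget, a share 0.8 of income goes to x.
Demand: x*(p_x,p_y,I) = 0.8·I/p_x and y* = 0.2·I/p_y.
At p_x=14, p_y=15.12, I=200: x* = 0.8·200/14 = 11.4286, y* = 2.6455.

x* = 11.4286, y* = 2.6455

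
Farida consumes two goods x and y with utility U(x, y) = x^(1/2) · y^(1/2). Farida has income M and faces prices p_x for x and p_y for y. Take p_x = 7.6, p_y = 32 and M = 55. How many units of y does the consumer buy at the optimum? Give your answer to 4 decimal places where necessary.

Tangency: MRS = y/x = p_x/p_y.
Rearranging, p_y·y = p_x·x. Substituting into the budget gives p_x·x·(1 + 1) = M.
Demand: x*(p_x,p_y,M) = 0.5·M/p_x and y* = 0.5·M/p_y.
At p_x=7.6, p_y=32, M=55: y* = 0.5·55/32 = 0.8594.

y* = 0.8594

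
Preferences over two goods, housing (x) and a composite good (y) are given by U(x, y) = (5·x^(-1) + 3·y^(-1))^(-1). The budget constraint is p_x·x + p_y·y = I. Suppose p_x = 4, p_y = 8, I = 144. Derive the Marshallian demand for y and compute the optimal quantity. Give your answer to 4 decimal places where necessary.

y* = 9.4099

Substitute y = (y/x)·x into the budget: x* = I/(p_x + p_y·(y/x)).
Numerically y/x = 0.547723, so x* = 144/(4 + 8·0.547723) = 17.1801 and y* = 0.547723·17.1801 = 9.4099.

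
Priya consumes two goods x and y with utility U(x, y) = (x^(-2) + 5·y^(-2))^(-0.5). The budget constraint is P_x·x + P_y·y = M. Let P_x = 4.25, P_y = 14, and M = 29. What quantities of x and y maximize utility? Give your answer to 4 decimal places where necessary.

x* = 1.4258, y* = 1.6386

MU_x ∝ x^(-3), MU_y ∝ 5·y^(-3), so MRS = (1/5)·(y/x)^(3) = P_x/P_y.
Hence y/x = (5·P_x/P_y)^(1/(3)), i.e. raised to the 1/3 power.
With the ratio pinned down, the budget gives x* = M/(P_x + P_y·(y/x)) and y* = (y/x)·x*.
Numerically y/x = 1.149239, so x* = 29/(4.25 + 14·1.149239) = 1.4258 and y* = 1.149239·1.4258 = 1.6386.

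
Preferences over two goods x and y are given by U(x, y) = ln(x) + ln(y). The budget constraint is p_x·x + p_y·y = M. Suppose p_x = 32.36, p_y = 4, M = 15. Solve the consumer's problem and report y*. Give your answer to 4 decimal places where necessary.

Tangency: MRS = y/x = p_x/p_y.
Rearranging, p_y·y = p_x·x. Substituting into the budget gives p_x·x·(1 + 1) = M.
Demand: x*(p_x,p_y,M) = 0.5·M/p_x and y* = 0.5·M/p_y.
At p_x=32.36, p_y=4, M=15: y* = 0.5·15/4 = 1.875.

y* = 1.875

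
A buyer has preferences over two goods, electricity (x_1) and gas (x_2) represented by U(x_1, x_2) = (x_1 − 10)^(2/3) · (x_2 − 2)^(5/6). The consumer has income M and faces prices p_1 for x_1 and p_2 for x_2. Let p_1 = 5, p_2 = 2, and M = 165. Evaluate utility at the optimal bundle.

This is Cobb-Douglas in (x_1−10, x_2−2): tangency gives 2/3·p_2·(x_2−2) = 5/6·p_1·(x_1−10).
Substituting into the budget: x_1* = 10 + 4/9·(M − 10·p_1 − 2·p_2)/p_1, and x_2* = 2 + 5/9·(…)/p_2.
Discretionary income = 165 − 10·5 − 2·2 = 111; x_1* = 10 + 4/9·111/5 = 19.8667; x_2* = 2 + 5/9·111/2 = 32.8333.
Utility at the optimum: U(19.8667, 32.8333) = 80.0997.

V = 80.0997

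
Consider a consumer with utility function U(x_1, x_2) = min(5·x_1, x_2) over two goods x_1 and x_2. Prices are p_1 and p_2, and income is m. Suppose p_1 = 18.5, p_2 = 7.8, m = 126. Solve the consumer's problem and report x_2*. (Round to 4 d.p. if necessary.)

Demand: x_1*(p_1,p_2,m) = m/(p_1 + 5·p_2), x_2* = 5·m/(p_1 + 5·p_2).
Here 18.5 + 5·7.8 = 57.5, giving x_2* = 10.9565.

x_2* = 10.9565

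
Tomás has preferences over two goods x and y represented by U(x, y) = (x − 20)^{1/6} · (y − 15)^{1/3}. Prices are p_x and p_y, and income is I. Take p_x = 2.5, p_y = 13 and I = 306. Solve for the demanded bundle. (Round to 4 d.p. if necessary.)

x* = 28.1333, y* = 18.1282

This is Cobb-Douglas in (x−20, y−15): tangency gives 1/6·p_y·(y−15) = 1/3·p_x·(x−20).
Substituting into the budget: x* = 20 + 1/3·(I − 20·p_x − 15·p_y)/p_x, and y* = 15 + 2/3·(…)/p_y.
Discretionary income = 306 − 20·2.5 − 15·13 = 61; x* = 20 + 1/3·61/2.5 = 28.1333; y* = 15 + 2/3·61/13 = 18.1282.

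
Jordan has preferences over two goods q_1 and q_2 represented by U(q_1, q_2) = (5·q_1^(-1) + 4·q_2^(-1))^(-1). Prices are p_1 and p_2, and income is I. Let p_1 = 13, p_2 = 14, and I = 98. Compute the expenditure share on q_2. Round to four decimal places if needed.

MU_q_1 ∝ 5·q_1^(-2), MU_q_2 ∝ 4·q_2^(-2), so MRS = (5/4)·(q_2/q_1)^(2) = p_1/p_2.
Solve for the ratio: q_2/q_1 = [(4/5)·p_1/p_2]^(0.5).
Substitute q_2 = (q_2/q_1)·q_1 into the budget: q_1* = I/(p_1 + p_2·(q_2/q_1)).
Numerically q_2/q_1 = 0.861892, so q_1* = 98/(13 + 14·0.861892) = 3.9096 and q_2* = 0.861892·3.9096 = 3.3697.
Expenditure on q_2: 14·3.3697 = 47.1752; share = 0.4814.

share on q_2 = 0.4814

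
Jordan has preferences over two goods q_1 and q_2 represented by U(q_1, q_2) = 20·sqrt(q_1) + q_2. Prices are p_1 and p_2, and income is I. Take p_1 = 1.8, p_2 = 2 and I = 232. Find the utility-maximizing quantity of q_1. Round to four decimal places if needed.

Set MRS = p_1/p_2: 10·q_1^(−1/2) = p_1/p_2.
Solve: √q_1 = 10·p_2/p_1, so q_1*(p_1,p_2) = (10·p_2/p_1)², and q_2* = (I − p_1·q_1*)/p_2.
Plugging in: q_1* = (10·2/1.8)² = 123.4568.

q_1* = 123.4568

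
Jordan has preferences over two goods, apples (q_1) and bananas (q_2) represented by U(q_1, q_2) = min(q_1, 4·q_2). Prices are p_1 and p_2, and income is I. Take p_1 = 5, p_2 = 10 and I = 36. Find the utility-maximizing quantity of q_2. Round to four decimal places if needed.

q_2* = 1.2

Demand: q_1*(p_1,p_2,I) = 4·I/(4·p_1 + p_2), q_2* = I/(4·p_1 + p_2).
Here 4·5 + 10 = 30, giving q_2* = 1.2.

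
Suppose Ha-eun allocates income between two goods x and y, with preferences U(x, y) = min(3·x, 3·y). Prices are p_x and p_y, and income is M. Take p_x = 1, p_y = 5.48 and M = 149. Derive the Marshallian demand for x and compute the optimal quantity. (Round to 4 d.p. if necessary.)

With perfect complements, no substitution: consume in ratio x:y = 3:3.
Budget: p_x·x + p_y·x = M, so (3·p_x + 3·p_y)·x = 3·M.
Demand: x*(p_x,p_y,M) = 3·M/(3·p_x + 3·p_y), y* = 3·M/(3·p_x + 3·p_y).
Here 3·1 + 3·5.48 = 19.44, giving x* = 22.9938.

x* = 22.9938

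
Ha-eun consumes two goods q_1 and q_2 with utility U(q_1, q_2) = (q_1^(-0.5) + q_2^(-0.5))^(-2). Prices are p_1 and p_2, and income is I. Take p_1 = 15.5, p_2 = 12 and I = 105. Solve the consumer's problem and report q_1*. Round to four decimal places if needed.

q_1* = 3.5315

Numerically q_2/q_1 = 1.186043, so q_1* = 105/(15.5 + 12·1.186043) = 3.5315.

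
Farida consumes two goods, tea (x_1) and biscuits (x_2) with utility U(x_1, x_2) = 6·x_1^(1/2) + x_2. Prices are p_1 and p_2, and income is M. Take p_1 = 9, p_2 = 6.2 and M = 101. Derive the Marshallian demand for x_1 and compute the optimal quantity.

x_1* = 4.2711

Set MRS = p_1/p_2: 3·x_1^(−1/2) = p_1/p_2.
Solve: √x_1 = 3·p_2/p_1, so x_1*(p_1,p_2) = (3·p_2/p_1)², and x_2* = (M − p_1·x_1*)/p_2.
Plugging in: x_1* = (3·6.2/9)² = 4.2711.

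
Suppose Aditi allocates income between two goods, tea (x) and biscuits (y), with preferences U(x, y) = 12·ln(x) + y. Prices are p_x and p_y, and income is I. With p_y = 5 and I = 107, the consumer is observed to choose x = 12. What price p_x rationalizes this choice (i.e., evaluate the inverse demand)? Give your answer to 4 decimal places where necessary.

p_x = 5

MU_x = 12/x, MU_y = 1. Tangency: 12/x = p_x/p_y.
So x*(p_x,p_y) = 12·p_y/p_x, independent of income; and y* = (I − 12·p_y)/p_y.
Set x* = 12 in the demand function and solve for p_x: p_x = 5.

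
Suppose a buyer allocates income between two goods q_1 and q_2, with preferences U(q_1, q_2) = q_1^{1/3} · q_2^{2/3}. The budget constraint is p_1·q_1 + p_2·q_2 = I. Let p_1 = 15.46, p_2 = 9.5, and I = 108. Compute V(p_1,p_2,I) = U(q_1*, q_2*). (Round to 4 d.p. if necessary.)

At p_1=15.46, p_2=9.5, I=108: q_1* = 1/3·108/15.46 = 2.3286, q_2* = 7.5789.
Utility at the optimum: U(2.3286, 7.5789) = 5.1141.

V = 5.1141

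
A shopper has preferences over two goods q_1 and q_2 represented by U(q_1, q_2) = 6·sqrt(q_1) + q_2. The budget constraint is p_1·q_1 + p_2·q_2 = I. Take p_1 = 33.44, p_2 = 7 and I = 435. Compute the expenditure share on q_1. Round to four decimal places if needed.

Set MRS = p_1/p_2: 3·q_1^(−1/2) = p_1/p_2.
Solve: √q_1 = 3·p_2/p_1, so q_1*(p_1,p_2) = (3·p_2/p_1)², and q_2* = (I − p_1·q_1*)/p_2.
Plugging in: q_1* = (3·7/33.44)² = 0.3944, q_2* = 60.2589.
Expenditure on q_1: 33.44·0.3944 = 13.1878; share = 0.0303.

share on q_1 = 0.0303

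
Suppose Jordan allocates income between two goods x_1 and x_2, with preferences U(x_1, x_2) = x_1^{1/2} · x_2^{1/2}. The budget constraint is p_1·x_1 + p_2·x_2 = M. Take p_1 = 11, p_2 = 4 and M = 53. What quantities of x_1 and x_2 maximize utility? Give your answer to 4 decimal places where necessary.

x_1* = 2.4091, x_2* = 6.625

MU_x_1/MU_x_2 = (0.5·x_2)/(0.5·x_1); tangency sets this equal to p_1/p_2.
Rearranging, p_2·x_2 = p_1·x_1. Substituting into the budget gives p_1·x_1·(1 + 1) = M.
Demand: x_1*(p_1,p_2,M) = 0.5·M/p_1 and x_2* = 0.5·M/p_2.
At p_1=11, p_2=4, M=53: x_1* = 0.5·53/11 = 2.4091, x_2* = 6.625.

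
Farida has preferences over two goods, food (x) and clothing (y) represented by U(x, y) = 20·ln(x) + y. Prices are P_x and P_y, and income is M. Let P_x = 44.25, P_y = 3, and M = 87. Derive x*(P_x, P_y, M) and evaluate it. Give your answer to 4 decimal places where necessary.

x* = 1.3559

So x*(P_x,P_y) = 20·P_y/P_x, independent of income; and y* = (M − 20·P_y)/P_y.
At the given prices: x* = 20·3/44.25 = 1.3559.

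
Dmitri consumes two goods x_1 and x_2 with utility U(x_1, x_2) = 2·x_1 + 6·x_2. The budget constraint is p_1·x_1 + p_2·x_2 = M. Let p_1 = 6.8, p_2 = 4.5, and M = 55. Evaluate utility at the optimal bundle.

V = 73.3333

Perfect substitutes: compare marginal utility per dollar. 2/p_1 vs 6/p_2 → 0.2941 vs 1.3333.
x_2 gives more utility per dollar, so spend all income on x_2: x_2* = M/p_2, x_1* = 0.
Numerically: x_1* = 0, x_2* = 12.2222.
Utility at the optimum: U(0, 12.2222) = 73.3333.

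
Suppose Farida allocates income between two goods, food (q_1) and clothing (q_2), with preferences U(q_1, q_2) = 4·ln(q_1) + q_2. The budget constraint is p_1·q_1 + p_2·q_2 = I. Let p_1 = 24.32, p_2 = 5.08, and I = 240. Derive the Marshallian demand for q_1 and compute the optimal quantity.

MU_q_1 = 4/q_1, MU_q_2 = 1. Tangency: 4/q_1 = p_1/p_2.
So q_1*(p_1,p_2) = 4·p_2/p_1, independent of income; and q_2* = (I − 4·p_2)/p_2.
At the given prices: q_1* = 4·5.08/24.32 = 0.8355.

q_1* = 0.8355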